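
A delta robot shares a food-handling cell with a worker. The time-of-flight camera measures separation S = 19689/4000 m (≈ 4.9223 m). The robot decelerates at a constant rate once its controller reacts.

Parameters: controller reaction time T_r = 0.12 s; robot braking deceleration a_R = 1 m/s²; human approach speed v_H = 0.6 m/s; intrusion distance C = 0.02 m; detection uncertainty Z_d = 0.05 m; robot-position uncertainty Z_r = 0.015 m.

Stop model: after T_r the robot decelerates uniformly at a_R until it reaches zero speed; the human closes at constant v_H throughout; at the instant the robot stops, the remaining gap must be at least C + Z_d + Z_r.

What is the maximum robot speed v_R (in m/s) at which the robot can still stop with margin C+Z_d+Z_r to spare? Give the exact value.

v_R_max = 49/20 m/s = 2.4500 m/s

at the boundary: (1/2)·v² + (18/25)·v + (-19061/4000) = 0
  disc = (18/25)² − 4·(1/2)·(-19061/4000) = 100489/10000 ; √disc = 317/100
  v_R = (−(18/25) + 317/100) / (2·(1/2)) = 49/20 m/s
check:
stop time T_s = (49/20)/1 = 2.4500 s
reaction-phase robot travel = 2.4500·0.1200 = 0.2940 m
braking distance = 2.4500²/(2·1.0000) = 3.0013 m
human closes 0.6000·2.5700 = 1.5420 m
C+Z_d+Z_r = 0.0200+0.0500+0.0150 = 0.0850 m
sum ≈ 0.2940+3.0013+1.5420+0.0850 ≈ 4.9223 m = S ✓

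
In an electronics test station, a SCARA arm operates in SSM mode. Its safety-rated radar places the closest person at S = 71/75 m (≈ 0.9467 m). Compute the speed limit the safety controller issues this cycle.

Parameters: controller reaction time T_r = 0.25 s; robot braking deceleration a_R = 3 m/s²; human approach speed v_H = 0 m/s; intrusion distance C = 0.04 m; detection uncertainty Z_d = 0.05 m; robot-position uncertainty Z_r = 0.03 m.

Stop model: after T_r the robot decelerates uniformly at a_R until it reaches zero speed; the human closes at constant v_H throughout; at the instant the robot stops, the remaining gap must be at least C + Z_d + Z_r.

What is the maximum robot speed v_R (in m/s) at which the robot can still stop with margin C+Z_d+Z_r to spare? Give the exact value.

v_R_max = 8/5 m/s = 1.6000 m/s

at the boundary: (1/6)·v² + (1/4)·v + (-62/75) = 0
  disc = (1/4)² − 4·(1/6)·(-62/75) = 2209/3600 ; √disc = 47/60
  v_R = (−(1/4) + 47/60) / (2·(1/6)) = 8/5 m/s
check:
braking lasts T_s = (8/5)/3 = 0.5333 s
robot in T_r: 1.6000·0.2500 = 0.4000 m
braking distance = 1.6000²/(2·3.0000) = 0.4267 m
human over T_r+T_s: 0.0000·(0.2500+0.5333) = 0.0000 m
C+Z_d+Z_r = 0.0400+0.0500+0.0300 = 0.1200 m
sum ≈ 0.4000+0.4267+0.0000+0.1200 ≈ 0.9467 m = S ✓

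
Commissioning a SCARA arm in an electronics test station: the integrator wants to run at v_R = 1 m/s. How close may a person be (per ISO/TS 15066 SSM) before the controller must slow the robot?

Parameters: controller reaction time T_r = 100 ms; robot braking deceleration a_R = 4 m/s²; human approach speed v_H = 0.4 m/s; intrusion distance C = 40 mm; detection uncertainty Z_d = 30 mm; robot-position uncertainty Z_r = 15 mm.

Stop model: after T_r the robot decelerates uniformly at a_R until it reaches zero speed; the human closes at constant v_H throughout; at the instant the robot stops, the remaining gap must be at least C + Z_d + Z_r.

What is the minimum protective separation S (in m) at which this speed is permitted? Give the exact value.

S_min = 9/20 m = 0.4500 m

T_s = v_R/a_R = 1/4 = 0.2500 s
robot covers v_R·T_r = 1.0000·0.1000 = 0.1000 m before braking
robot covers 1.0000·0.2500 − ½·4.0000·0.2500² = 0.1250 m while stopping
person approaches 0.4000·(0.1000+0.2500) = 0.1400 m
margins: 0.0400+0.0300+0.0150 = 0.0850 m
S_min ≈ 0.1000+0.1250+0.1400+0.0850  ⇒  S_min = 9/20 m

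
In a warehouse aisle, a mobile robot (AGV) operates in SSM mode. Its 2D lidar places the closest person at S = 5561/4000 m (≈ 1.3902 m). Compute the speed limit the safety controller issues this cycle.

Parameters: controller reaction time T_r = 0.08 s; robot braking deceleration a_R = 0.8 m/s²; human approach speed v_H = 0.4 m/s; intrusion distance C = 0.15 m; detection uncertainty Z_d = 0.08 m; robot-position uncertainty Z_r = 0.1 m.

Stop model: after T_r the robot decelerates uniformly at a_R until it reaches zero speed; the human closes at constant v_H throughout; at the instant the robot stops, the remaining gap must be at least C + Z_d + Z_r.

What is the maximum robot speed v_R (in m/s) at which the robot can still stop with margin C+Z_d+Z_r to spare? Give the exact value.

quadratic (5/8)·v² + (29/50)·v + (-4113/4000) = 0
  disc = (29/50)² − 4·(5/8)·(-4113/4000) = 116281/40000 ; √disc = 341/200
  v_R = (−(29/50) + 341/200) / (2·(5/8)) = 9/10 m/s
check:
T_s = v_R/a_R = (9/10)/(4/5) = 1.1250 s
reaction-phase robot travel = 0.9000·0.0800 = 0.0720 m
braking distance = 0.9000²/(2·0.8000) = 0.5062 m
human over T_r+T_s: 0.4000·(0.0800+1.1250) = 0.4820 m
margins: 0.1500+0.0800+0.1000 = 0.3300 m
sum ≈ 0.0720+0.5062+0.4820+0.3300 ≈ 1.3902 m = S ✓

v_R_max = 9/10 m/s = 0.9000 m/s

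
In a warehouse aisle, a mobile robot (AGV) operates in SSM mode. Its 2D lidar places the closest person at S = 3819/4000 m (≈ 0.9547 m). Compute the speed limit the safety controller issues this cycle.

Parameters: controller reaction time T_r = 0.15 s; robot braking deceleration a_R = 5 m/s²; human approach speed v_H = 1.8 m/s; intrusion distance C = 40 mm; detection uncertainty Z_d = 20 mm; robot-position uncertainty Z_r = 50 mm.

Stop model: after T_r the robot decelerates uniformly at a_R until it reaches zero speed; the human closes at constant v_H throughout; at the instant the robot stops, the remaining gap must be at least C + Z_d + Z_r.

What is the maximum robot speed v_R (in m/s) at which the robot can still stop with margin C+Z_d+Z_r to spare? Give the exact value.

quadratic (1/10)·v² + (51/100)·v + (-2299/4000) = 0
  disc = (51/100)² − 4·(1/10)·(-2299/4000) = 49/100 ; √disc = 7/10
  v_R = (−(51/100) + 7/10) / (2·(1/10)) = 19/20 m/s
check:
braking lasts T_s = (19/20)/5 = 0.1900 s
robot in T_r: 0.9500·0.1500 = 0.1425 m
robot covers 0.9500·0.1900 − ½·5.0000·0.1900² = 0.0902 m while stopping
human closes 1.8000·0.3400 = 0.6120 m
margins: 0.0400+0.0200+0.0500 = 0.1100 m
sum ≈ 0.1425+0.0902+0.6120+0.1100 ≈ 0.9547 m = S ✓

v_R_max = 19/20 m/s = 0.9500 m/s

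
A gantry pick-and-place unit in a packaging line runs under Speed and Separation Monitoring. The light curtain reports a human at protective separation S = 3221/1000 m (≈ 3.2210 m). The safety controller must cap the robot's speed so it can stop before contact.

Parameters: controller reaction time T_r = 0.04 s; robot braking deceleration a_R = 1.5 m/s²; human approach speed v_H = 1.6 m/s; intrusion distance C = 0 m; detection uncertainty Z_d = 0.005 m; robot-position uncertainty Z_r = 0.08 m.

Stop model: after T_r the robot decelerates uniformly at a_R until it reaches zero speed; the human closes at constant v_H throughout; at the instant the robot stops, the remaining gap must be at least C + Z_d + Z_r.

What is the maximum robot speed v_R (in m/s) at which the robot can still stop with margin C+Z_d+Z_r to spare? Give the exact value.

quadratic (1/3)·v² + (83/75)·v + (-384/125) = 0
  disc = (83/75)² − 4·(1/3)·(-384/125) = 29929/5625 ; √disc = 173/75
  v_R = (−(83/75) + 173/75) / (2·(1/3)) = 9/5 m/s
check:
braking lasts T_s = (9/5)/(3/2) = 1.2000 s
reaction-phase robot travel = 1.8000·0.0400 = 0.0720 m
robot under decel: 1.8000²/(2·1.5000) = 1.0800 m
person approaches 1.6000·(0.0400+1.2000) = 1.9840 m
C+Z_d+Z_r = 0.0000+0.0050+0.0800 = 0.0850 m
sum ≈ 0.0720+1.0800+1.9840+0.0850 ≈ 3.2210 m = S ✓

v_R_max = 9/5 m/s = 1.8000 m/s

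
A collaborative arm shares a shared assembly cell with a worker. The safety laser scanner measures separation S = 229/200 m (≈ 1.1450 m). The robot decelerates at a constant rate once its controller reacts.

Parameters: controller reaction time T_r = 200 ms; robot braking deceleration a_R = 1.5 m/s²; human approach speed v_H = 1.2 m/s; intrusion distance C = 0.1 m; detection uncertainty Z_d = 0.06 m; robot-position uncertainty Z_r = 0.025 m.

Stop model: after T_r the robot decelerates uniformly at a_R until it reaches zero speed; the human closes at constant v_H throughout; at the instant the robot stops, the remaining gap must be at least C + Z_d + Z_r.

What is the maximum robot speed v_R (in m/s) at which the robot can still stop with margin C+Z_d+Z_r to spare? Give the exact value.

v_R_max = 3/5 m/s = 0.6000 m/s

collect terms ⇒ (1/3)·v_R² + (1)·v_R + (-18/25) = 0
  disc = (1)² − 4·(1/3)·(-18/25) = 49/25 ; √disc = 7/5
  v_R = (−(1) + 7/5) / (2·(1/3)) = 3/5 m/s
check:
stop time T_s = (3/5)/(3/2) = 0.4000 s
robot in T_r: 0.6000·0.2000 = 0.1200 m
braking distance = 0.6000²/(2·1.5000) = 0.1200 m
person approaches 1.2000·(0.2000+0.4000) = 0.7200 m
C+Z_d+Z_r = 0.1000+0.0600+0.0250 = 0.1850 m
sum ≈ 0.1200+0.1200+0.7200+0.1850 ≈ 1.1450 m = S ✓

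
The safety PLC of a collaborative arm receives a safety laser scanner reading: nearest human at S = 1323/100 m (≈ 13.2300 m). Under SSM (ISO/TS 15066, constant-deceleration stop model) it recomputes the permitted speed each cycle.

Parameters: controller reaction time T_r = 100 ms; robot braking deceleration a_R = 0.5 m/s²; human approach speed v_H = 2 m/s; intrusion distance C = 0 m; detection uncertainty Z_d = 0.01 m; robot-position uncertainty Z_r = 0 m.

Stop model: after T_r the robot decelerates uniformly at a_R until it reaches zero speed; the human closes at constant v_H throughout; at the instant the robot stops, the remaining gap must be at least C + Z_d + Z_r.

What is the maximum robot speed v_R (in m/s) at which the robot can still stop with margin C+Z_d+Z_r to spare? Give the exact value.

quadratic (1)·v² + (41/10)·v + (-651/50) = 0
  disc = (41/10)² − 4·(1)·(-651/50) = 6889/100 ; √disc = 83/10
  v_R = (−(41/10) + 83/10) / (2·(1)) = 21/10 m/s
check:
braking lasts T_s = (21/10)/(1/2) = 4.2000 s
robot in T_r: 2.1000·0.1000 = 0.2100 m
robot covers 2.1000·4.2000 − ½·0.5000·4.2000² = 4.4100 m while stopping
human closes 2.0000·4.3000 = 8.6000 m
residual clearance needed = 0.0000+0.0100+0.0000 = 0.0100 m
sum ≈ 0.2100+4.4100+8.6000+0.0100 ≈ 13.2300 m = S ✓

v_R_max = 21/10 m/s = 2.1000 m/s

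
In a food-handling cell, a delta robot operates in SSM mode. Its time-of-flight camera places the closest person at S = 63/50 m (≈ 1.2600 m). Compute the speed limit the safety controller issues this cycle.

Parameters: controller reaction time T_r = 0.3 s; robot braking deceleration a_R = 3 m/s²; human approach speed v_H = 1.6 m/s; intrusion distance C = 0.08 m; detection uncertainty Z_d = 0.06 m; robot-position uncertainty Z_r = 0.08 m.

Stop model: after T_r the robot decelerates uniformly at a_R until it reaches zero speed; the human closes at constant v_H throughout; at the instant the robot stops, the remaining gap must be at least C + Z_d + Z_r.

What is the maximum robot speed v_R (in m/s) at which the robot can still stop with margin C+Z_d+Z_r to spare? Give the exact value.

v_R_max = 3/5 m/s = 0.6000 m/s

at the boundary: (1/6)·v² + (5/6)·v + (-14/25) = 0
  disc = (5/6)² − 4·(1/6)·(-14/25) = 961/900 ; √disc = 31/30
  v_R = (−(5/6) + 31/30) / (2·(1/6)) = 3/5 m/s
check:
braking lasts T_s = (3/5)/3 = 0.2000 s
robot in T_r: 0.6000·0.3000 = 0.1800 m
robot covers 0.6000·0.2000 − ½·3.0000·0.2000² = 0.0600 m while stopping
human closes 1.6000·0.5000 = 0.8000 m
C+Z_d+Z_r = 0.0800+0.0600+0.0800 = 0.2200 m
sum ≈ 0.1800+0.0600+0.8000+0.2200 ≈ 1.2600 m = S ✓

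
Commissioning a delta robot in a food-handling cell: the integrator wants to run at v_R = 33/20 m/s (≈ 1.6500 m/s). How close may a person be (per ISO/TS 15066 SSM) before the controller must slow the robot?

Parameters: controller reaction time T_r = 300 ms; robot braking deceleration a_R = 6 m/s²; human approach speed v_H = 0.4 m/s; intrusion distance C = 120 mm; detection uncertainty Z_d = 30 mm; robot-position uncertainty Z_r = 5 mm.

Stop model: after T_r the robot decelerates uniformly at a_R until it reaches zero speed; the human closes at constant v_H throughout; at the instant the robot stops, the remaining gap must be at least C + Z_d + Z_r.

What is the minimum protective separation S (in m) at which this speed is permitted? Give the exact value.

T_s = v_R/a_R = (33/20)/6 = 0.2750 s
reaction-phase robot travel = 1.6500·0.3000 = 0.4950 m
braking distance = 1.6500²/(2·6.0000) = 0.2269 m
human over T_r+T_s: 0.4000·(0.3000+0.2750) = 0.2300 m
residual clearance needed = 0.1200+0.0300+0.0050 = 0.1550 m
S_min ≈ 0.4950+0.2269+0.2300+0.1550  ⇒  S_min = 1771/1600 m

S_min = 1771/1600 m = 1.1069 m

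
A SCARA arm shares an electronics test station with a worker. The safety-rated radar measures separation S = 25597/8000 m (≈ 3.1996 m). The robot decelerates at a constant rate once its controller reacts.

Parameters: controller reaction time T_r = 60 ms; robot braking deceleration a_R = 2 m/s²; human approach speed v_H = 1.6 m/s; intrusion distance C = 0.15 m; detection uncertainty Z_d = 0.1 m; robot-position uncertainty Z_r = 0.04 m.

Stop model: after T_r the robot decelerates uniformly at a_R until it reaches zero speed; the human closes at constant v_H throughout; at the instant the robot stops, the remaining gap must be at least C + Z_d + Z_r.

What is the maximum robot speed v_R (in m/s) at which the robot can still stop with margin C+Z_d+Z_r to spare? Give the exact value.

collect terms ⇒ (1/4)·v_R² + (43/50)·v_R + (-22509/8000) = 0
  disc = (43/50)² − 4·(1/4)·(-22509/8000) = 142129/40000 ; √disc = 377/200
  v_R = (−(43/50) + 377/200) / (2·(1/4)) = 41/20 m/s
check:
T_s = v_R/a_R = (41/20)/2 = 1.0250 s
reaction-phase robot travel = 2.0500·0.0600 = 0.1230 m
robot covers 2.0500·1.0250 − ½·2.0000·1.0250² = 1.0506 m while stopping
human closes 1.6000·1.0850 = 1.7360 m
margins: 0.1500+0.1000+0.0400 = 0.2900 m
sum ≈ 0.1230+1.0506+1.7360+0.2900 ≈ 3.1996 m = S ✓

v_R_max = 41/20 m/s = 2.0500 m/s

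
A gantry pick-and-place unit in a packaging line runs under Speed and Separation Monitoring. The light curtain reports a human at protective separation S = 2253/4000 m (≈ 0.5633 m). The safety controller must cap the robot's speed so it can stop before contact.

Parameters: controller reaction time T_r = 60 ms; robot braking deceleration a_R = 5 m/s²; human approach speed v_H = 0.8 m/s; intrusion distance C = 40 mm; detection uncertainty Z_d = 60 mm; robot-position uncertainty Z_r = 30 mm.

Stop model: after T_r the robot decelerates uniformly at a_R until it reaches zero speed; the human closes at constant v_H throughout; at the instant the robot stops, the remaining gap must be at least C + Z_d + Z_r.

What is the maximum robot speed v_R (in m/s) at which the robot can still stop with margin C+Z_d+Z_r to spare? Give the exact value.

quadratic (1/10)·v² + (11/50)·v + (-1541/4000) = 0
  disc = (11/50)² − 4·(1/10)·(-1541/4000) = 81/400 ; √disc = 9/20
  v_R = (−(11/50) + 9/20) / (2·(1/10)) = 23/20 m/s
check:
stop time T_s = (23/20)/5 = 0.2300 s
robot in T_r: 1.1500·0.0600 = 0.0690 m
braking distance = 1.1500²/(2·5.0000) = 0.1323 m
human over T_r+T_s: 0.8000·(0.0600+0.2300) = 0.2320 m
residual clearance needed = 0.0400+0.0600+0.0300 = 0.1300 m
sum ≈ 0.0690+0.1323+0.2320+0.1300 ≈ 0.5633 m = S ✓

v_R_max = 23/20 m/s = 1.1500 m/s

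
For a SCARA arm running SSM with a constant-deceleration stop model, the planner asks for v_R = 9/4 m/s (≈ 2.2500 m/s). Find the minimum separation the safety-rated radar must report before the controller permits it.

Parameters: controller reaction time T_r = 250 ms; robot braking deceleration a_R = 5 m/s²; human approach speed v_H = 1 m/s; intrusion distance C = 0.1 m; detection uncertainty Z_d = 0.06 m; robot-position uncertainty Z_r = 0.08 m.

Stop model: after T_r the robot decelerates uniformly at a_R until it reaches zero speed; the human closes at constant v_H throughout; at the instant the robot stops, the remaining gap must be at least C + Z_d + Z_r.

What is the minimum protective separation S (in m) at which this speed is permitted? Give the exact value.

S_min = 1607/800 m = 2.0088 m

stop time T_s = (9/4)/5 = 0.4500 s
robot covers v_R·T_r = 2.2500·0.2500 = 0.5625 m before braking
braking distance = 2.2500²/(2·5.0000) = 0.5062 m
human closes 1.0000·0.7000 = 0.7000 m
C+Z_d+Z_r = 0.1000+0.0600+0.0800 = 0.2400 m
S_min ≈ 0.5625+0.5062+0.7000+0.2400  ⇒  S_min = 1607/800 m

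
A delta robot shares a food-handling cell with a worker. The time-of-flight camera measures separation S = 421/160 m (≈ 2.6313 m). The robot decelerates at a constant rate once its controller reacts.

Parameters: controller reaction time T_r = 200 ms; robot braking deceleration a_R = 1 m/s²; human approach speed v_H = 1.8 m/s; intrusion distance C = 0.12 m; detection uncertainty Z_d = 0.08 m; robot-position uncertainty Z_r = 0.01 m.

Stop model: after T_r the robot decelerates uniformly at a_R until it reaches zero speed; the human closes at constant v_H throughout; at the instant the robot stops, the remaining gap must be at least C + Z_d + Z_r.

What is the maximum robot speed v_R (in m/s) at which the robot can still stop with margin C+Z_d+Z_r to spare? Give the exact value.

collect terms ⇒ (1/2)·v_R² + (2)·v_R + (-1649/800) = 0
  disc = (2)² − 4·(1/2)·(-1649/800) = 3249/400 ; √disc = 57/20
  v_R = (−(2) + 57/20) / (2·(1/2)) = 17/20 m/s
check:
T_s = v_R/a_R = (17/20)/1 = 0.8500 s
reaction-phase robot travel = 0.8500·0.2000 = 0.1700 m
braking distance = 0.8500²/(2·1.0000) = 0.3613 m
human over T_r+T_s: 1.8000·(0.2000+0.8500) = 1.8900 m
residual clearance needed = 0.1200+0.0800+0.0100 = 0.2100 m
sum ≈ 0.1700+0.3613+1.8900+0.2100 ≈ 2.6313 m = S ✓

v_R_max = 17/20 m/s = 0.8500 m/s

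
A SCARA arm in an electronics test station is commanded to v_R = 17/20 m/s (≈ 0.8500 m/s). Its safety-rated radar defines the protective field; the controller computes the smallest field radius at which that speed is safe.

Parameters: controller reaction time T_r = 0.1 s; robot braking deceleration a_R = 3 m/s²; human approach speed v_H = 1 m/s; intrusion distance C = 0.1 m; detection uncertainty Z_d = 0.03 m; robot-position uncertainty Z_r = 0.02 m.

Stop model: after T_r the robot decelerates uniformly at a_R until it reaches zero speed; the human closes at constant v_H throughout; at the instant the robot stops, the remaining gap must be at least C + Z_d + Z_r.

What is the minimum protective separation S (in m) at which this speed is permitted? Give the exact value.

S_min = 591/800 m = 0.7388 m

T_s = v_R/a_R = (17/20)/3 = 0.2833 s
robot in T_r: 0.8500·0.1000 = 0.0850 m
robot under decel: 0.8500²/(2·3.0000) = 0.1204 m
person approaches 1.0000·(0.1000+0.2833) = 0.3833 m
C+Z_d+Z_r = 0.1000+0.0300+0.0200 = 0.1500 m
S_min ≈ 0.0850+0.1204+0.3833+0.1500  ⇒  S_min = 591/800 m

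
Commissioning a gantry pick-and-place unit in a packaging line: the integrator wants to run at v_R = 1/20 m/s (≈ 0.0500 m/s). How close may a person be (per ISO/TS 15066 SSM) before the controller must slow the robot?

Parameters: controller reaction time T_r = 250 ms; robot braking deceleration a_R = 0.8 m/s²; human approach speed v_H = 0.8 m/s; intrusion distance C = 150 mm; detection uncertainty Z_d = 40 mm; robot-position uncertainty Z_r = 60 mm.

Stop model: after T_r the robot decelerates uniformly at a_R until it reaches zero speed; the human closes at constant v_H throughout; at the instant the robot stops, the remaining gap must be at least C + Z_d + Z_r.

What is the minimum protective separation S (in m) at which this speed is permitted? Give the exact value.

S_min = 329/640 m = 0.5141 m

braking lasts T_s = (1/20)/(4/5) = 0.0625 s
reaction-phase robot travel = 0.0500·0.2500 = 0.0125 m
robot under decel: 0.0500²/(2·0.8000) = 0.0016 m
human over T_r+T_s: 0.8000·(0.2500+0.0625) = 0.2500 m
margins: 0.1500+0.0400+0.0600 = 0.2500 m
S_min ≈ 0.0125+0.0016+0.2500+0.2500  ⇒  S_min = 329/640 m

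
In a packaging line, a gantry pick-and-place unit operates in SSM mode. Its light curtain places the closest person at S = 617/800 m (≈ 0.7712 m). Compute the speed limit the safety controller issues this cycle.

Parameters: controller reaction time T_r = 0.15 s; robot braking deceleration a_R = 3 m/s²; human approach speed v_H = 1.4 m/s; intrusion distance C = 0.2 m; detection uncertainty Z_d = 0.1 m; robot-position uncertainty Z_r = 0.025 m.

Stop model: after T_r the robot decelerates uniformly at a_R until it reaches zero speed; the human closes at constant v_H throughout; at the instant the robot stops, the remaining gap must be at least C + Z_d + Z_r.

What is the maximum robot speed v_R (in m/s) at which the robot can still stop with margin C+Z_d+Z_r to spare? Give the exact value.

v_R_max = 7/20 m/s = 0.3500 m/s

collect terms ⇒ (1/6)·v_R² + (37/60)·v_R + (-189/800) = 0
  disc = (37/60)² − 4·(1/6)·(-189/800) = 121/225 ; √disc = 11/15
  v_R = (−(37/60) + 11/15) / (2·(1/6)) = 7/20 m/s
check:
braking lasts T_s = (7/20)/3 = 0.1167 s
reaction-phase robot travel = 0.3500·0.1500 = 0.0525 m
braking distance = 0.3500²/(2·3.0000) = 0.0204 m
human closes 1.4000·0.2667 = 0.3733 m
C+Z_d+Z_r = 0.2000+0.1000+0.0250 = 0.3250 m
sum ≈ 0.0525+0.0204+0.3733+0.3250 ≈ 0.7712 m = S ✓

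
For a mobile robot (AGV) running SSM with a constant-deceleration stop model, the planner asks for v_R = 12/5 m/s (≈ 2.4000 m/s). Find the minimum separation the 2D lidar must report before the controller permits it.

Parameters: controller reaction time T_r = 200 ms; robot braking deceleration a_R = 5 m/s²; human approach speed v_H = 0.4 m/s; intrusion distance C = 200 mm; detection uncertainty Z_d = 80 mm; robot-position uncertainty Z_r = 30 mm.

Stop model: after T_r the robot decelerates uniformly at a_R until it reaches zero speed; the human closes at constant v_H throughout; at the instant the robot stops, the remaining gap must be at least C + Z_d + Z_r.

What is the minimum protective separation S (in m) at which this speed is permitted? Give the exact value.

stop time T_s = (12/5)/5 = 0.4800 s
reaction-phase robot travel = 2.4000·0.2000 = 0.4800 m
robot under decel: 2.4000²/(2·5.0000) = 0.5760 m
human closes 0.4000·0.6800 = 0.2720 m
residual clearance needed = 0.2000+0.0800+0.0300 = 0.3100 m
S_min ≈ 0.4800+0.5760+0.2720+0.3100  ⇒  S_min = 819/500 m

S_min = 819/500 m = 1.6380 m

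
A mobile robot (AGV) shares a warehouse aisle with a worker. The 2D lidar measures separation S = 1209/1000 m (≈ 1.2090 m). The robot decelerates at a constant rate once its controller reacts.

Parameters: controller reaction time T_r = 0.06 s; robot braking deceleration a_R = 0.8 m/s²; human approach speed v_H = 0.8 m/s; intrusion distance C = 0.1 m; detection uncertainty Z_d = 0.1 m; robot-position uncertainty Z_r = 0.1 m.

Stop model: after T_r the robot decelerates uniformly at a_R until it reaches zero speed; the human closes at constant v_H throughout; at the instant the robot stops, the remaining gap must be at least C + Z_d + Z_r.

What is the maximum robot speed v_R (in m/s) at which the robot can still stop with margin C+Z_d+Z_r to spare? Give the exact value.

at the boundary: (5/8)·v² + (53/50)·v + (-861/1000) = 0
  disc = (53/50)² − 4·(5/8)·(-861/1000) = 32761/10000 ; √disc = 181/100
  v_R = (−(53/50) + 181/100) / (2·(5/8)) = 3/5 m/s
check:
T_s = v_R/a_R = (3/5)/(4/5) = 0.7500 s
robot in T_r: 0.6000·0.0600 = 0.0360 m
robot under decel: 0.6000²/(2·0.8000) = 0.2250 m
human over T_r+T_s: 0.8000·(0.0600+0.7500) = 0.6480 m
C+Z_d+Z_r = 0.1000+0.1000+0.1000 = 0.3000 m
sum ≈ 0.0360+0.2250+0.6480+0.3000 ≈ 1.2090 m = S ✓

v_R_max = 3/5 m/s = 0.6000 m/s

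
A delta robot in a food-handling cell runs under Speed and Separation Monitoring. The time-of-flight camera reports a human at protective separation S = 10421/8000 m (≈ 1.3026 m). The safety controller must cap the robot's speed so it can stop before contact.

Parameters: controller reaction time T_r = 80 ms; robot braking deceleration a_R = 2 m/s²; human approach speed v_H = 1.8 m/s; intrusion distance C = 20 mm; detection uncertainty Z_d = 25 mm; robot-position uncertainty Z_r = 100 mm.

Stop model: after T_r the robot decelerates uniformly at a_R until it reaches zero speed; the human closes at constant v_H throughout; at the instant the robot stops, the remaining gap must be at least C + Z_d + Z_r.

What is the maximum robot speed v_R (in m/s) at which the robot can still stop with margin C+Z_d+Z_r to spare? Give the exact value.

v_R_max = 17/20 m/s = 0.8500 m/s

collect terms ⇒ (1/4)·v_R² + (49/50)·v_R + (-8109/8000) = 0
  disc = (49/50)² − 4·(1/4)·(-8109/8000) = 78961/40000 ; √disc = 281/200
  v_R = (−(49/50) + 281/200) / (2·(1/4)) = 17/20 m/s
check:
braking lasts T_s = (17/20)/2 = 0.4250 s
robot in T_r: 0.8500·0.0800 = 0.0680 m
robot under decel: 0.8500²/(2·2.0000) = 0.1806 m
human over T_r+T_s: 1.8000·(0.0800+0.4250) = 0.9090 m
residual clearance needed = 0.0200+0.0250+0.1000 = 0.1450 m
sum ≈ 0.0680+0.1806+0.9090+0.1450 ≈ 1.3026 m = S ✓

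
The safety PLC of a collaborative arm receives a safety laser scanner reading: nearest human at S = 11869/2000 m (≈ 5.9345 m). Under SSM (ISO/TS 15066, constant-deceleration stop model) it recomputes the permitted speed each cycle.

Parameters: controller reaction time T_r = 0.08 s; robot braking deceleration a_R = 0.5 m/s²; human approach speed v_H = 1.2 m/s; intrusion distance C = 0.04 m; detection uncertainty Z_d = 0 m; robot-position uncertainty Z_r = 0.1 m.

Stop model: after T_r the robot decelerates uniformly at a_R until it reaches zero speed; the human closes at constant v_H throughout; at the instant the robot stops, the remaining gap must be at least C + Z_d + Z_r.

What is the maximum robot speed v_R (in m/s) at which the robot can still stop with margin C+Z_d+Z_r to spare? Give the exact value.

at the boundary: (1)·v² + (62/25)·v + (-11397/2000) = 0
  disc = (62/25)² − 4·(1)·(-11397/2000) = 72361/2500 ; √disc = 269/50
  v_R = (−(62/25) + 269/50) / (2·(1)) = 29/20 m/s
check:
T_s = v_R/a_R = (29/20)/(1/2) = 2.9000 s
robot covers v_R·T_r = 1.4500·0.0800 = 0.1160 m before braking
robot covers 1.4500·2.9000 − ½·0.5000·2.9000² = 2.1025 m while stopping
human over T_r+T_s: 1.2000·(0.0800+2.9000) = 3.5760 m
residual clearance needed = 0.0400+0.0000+0.1000 = 0.1400 m
sum ≈ 0.1160+2.1025+3.5760+0.1400 ≈ 5.9345 m = S ✓

v_R_max = 29/20 m/s = 1.4500 m/s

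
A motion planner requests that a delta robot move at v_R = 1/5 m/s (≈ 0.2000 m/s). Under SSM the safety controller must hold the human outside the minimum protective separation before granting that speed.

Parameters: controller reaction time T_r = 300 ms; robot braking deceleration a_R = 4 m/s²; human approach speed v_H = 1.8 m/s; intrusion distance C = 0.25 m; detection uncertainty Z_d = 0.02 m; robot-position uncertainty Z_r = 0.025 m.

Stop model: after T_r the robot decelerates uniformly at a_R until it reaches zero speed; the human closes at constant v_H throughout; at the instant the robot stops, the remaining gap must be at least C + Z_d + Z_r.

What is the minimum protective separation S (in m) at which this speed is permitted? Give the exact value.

braking lasts T_s = (1/5)/4 = 0.0500 s
robot covers v_R·T_r = 0.2000·0.3000 = 0.0600 m before braking
robot under decel: 0.2000²/(2·4.0000) = 0.0050 m
human over T_r+T_s: 1.8000·(0.3000+0.0500) = 0.6300 m
C+Z_d+Z_r = 0.2500+0.0200+0.0250 = 0.2950 m
S_min ≈ 0.0600+0.0050+0.6300+0.2950  ⇒  S_min = 99/100 m

S_min = 99/100 m = 0.9900 m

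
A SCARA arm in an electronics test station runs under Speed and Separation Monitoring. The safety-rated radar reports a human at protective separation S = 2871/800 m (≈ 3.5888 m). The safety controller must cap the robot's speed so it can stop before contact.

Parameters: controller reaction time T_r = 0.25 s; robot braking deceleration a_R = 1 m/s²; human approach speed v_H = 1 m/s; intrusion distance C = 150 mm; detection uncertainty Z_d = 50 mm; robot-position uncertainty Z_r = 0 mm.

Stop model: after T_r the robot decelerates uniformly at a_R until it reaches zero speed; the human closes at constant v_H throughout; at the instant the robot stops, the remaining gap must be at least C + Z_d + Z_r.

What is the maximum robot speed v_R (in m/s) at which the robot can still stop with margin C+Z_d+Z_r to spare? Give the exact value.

collect terms ⇒ (1/2)·v_R² + (5/4)·v_R + (-2511/800) = 0
  disc = (5/4)² − 4·(1/2)·(-2511/800) = 196/25 ; √disc = 14/5
  v_R = (−(5/4) + 14/5) / (2·(1/2)) = 31/20 m/s
check:
braking lasts T_s = (31/20)/1 = 1.5500 s
robot in T_r: 1.5500·0.2500 = 0.3875 m
braking distance = 1.5500²/(2·1.0000) = 1.2012 m
human over T_r+T_s: 1.0000·(0.2500+1.5500) = 1.8000 m
residual clearance needed = 0.1500+0.0500+0.0000 = 0.2000 m
sum ≈ 0.3875+1.2012+1.8000+0.2000 ≈ 3.5888 m = S ✓

v_R_max = 31/20 m/s = 1.5500 m/s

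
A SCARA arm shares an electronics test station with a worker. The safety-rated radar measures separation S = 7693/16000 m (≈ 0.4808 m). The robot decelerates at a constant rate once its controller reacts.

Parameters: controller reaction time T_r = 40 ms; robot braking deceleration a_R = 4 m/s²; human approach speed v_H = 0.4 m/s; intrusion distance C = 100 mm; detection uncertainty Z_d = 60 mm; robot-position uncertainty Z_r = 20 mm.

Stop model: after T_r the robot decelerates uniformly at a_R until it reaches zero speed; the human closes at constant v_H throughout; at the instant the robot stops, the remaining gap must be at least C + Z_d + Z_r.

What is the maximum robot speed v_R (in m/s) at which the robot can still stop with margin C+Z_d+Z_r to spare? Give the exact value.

collect terms ⇒ (1/8)·v_R² + (7/50)·v_R + (-4557/16000) = 0
  disc = (7/50)² − 4·(1/8)·(-4557/16000) = 25921/160000 ; √disc = 161/400
  v_R = (−(7/50) + 161/400) / (2·(1/8)) = 21/20 m/s
check:
braking lasts T_s = (21/20)/4 = 0.2625 s
robot covers v_R·T_r = 1.0500·0.0400 = 0.0420 m before braking
braking distance = 1.0500²/(2·4.0000) = 0.1378 m
person approaches 0.4000·(0.0400+0.2625) = 0.1210 m
residual clearance needed = 0.1000+0.0600+0.0200 = 0.1800 m
sum ≈ 0.0420+0.1378+0.1210+0.1800 ≈ 0.4808 m = S ✓

v_R_max = 21/20 m/s = 1.0500 m/s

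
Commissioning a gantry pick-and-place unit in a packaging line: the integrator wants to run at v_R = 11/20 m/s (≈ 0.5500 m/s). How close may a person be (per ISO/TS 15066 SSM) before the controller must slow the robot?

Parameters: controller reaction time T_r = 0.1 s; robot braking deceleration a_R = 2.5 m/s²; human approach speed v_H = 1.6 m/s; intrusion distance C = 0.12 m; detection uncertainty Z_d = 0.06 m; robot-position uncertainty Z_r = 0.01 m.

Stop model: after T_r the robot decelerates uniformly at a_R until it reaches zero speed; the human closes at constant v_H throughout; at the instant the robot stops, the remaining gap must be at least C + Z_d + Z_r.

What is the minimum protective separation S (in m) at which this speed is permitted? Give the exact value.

S_min = 327/400 m = 0.8175 m

braking lasts T_s = (11/20)/(5/2) = 0.2200 s
reaction-phase robot travel = 0.5500·0.1000 = 0.0550 m
robot under decel: 0.5500²/(2·2.5000) = 0.0605 m
human over T_r+T_s: 1.6000·(0.1000+0.2200) = 0.5120 m
residual clearance needed = 0.1200+0.0600+0.0100 = 0.1900 m
S_min ≈ 0.0550+0.0605+0.5120+0.1900  ⇒  S_min = 327/400 m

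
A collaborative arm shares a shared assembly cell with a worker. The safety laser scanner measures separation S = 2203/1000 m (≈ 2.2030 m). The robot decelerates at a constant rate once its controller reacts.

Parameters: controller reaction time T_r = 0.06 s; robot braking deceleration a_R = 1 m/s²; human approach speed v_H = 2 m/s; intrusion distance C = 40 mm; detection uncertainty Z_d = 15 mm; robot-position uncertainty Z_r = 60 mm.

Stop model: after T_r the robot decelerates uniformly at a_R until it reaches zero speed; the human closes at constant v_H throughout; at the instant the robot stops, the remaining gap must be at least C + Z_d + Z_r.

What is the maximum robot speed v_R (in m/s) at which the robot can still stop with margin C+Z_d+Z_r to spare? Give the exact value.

at the boundary: (1/2)·v² + (103/50)·v + (-246/125) = 0
  disc = (103/50)² − 4·(1/2)·(-246/125) = 20449/2500 ; √disc = 143/50
  v_R = (−(103/50) + 143/50) / (2·(1/2)) = 4/5 m/s
check:
braking lasts T_s = (4/5)/1 = 0.8000 s
robot covers v_R·T_r = 0.8000·0.0600 = 0.0480 m before braking
braking distance = 0.8000²/(2·1.0000) = 0.3200 m
person approaches 2.0000·(0.0600+0.8000) = 1.7200 m
margins: 0.0400+0.0150+0.0600 = 0.1150 m
sum ≈ 0.0480+0.3200+1.7200+0.1150 ≈ 2.2030 m = S ✓

v_R_max = 4/5 m/s = 0.8000 m/s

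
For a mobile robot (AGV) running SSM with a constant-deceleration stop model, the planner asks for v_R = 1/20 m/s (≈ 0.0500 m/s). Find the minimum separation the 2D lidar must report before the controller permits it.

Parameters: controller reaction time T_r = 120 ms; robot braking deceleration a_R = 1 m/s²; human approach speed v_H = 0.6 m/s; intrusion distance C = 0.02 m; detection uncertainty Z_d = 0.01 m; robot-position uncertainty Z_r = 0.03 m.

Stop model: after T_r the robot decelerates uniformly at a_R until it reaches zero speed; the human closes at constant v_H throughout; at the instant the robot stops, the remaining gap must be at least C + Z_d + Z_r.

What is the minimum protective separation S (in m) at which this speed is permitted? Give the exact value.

stop time T_s = (1/20)/1 = 0.0500 s
reaction-phase robot travel = 0.0500·0.1200 = 0.0060 m
robot under decel: 0.0500²/(2·1.0000) = 0.0013 m
person approaches 0.6000·(0.1200+0.0500) = 0.1020 m
C+Z_d+Z_r = 0.0200+0.0100+0.0300 = 0.0600 m
S_min ≈ 0.0060+0.0013+0.1020+0.0600  ⇒  S_min = 677/4000 m

S_min = 677/4000 m = 0.1693 m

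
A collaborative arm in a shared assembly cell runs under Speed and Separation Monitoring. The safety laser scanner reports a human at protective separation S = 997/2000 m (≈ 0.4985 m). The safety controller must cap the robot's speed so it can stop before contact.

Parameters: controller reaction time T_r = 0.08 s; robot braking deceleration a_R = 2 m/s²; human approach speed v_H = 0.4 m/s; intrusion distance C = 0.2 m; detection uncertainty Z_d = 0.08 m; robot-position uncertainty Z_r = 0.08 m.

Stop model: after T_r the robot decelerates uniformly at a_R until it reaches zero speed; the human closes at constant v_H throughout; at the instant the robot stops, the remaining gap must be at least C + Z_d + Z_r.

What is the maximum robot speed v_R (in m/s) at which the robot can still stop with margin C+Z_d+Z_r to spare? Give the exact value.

v_R_max = 3/10 m/s = 0.3000 m/s

collect terms ⇒ (1/4)·v_R² + (7/25)·v_R + (-213/2000) = 0
  disc = (7/25)² − 4·(1/4)·(-213/2000) = 1849/10000 ; √disc = 43/100
  v_R = (−(7/25) + 43/100) / (2·(1/4)) = 3/10 m/s
check:
braking lasts T_s = (3/10)/2 = 0.1500 s
robot covers v_R·T_r = 0.3000·0.0800 = 0.0240 m before braking
robot under decel: 0.3000²/(2·2.0000) = 0.0225 m
human closes 0.4000·0.2300 = 0.0920 m
residual clearance needed = 0.2000+0.0800+0.0800 = 0.3600 m
sum ≈ 0.0240+0.0225+0.0920+0.3600 ≈ 0.4985 m = S ✓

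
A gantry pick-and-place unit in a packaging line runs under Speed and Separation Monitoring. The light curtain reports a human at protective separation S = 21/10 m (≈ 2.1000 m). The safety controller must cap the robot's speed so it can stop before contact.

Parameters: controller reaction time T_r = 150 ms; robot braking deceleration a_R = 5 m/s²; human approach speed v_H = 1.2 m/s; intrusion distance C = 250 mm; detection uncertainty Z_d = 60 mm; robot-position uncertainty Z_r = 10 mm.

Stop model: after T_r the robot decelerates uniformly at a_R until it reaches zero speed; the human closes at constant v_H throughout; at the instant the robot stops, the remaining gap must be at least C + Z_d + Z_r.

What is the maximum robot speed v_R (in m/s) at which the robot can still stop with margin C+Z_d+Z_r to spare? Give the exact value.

quadratic (1/10)·v² + (39/100)·v + (-8/5) = 0
  disc = (39/100)² − 4·(1/10)·(-8/5) = 7921/10000 ; √disc = 89/100
  v_R = (−(39/100) + 89/100) / (2·(1/10)) = 5/2 m/s
check:
braking lasts T_s = (5/2)/5 = 0.5000 s
reaction-phase robot travel = 2.5000·0.1500 = 0.3750 m
robot covers 2.5000·0.5000 − ½·5.0000·0.5000² = 0.6250 m while stopping
human over T_r+T_s: 1.2000·(0.1500+0.5000) = 0.7800 m
margins: 0.2500+0.0600+0.0100 = 0.3200 m
sum ≈ 0.3750+0.6250+0.7800+0.3200 ≈ 2.1000 m = S ✓

v_R_max = 5/2 m/s = 2.5000 m/s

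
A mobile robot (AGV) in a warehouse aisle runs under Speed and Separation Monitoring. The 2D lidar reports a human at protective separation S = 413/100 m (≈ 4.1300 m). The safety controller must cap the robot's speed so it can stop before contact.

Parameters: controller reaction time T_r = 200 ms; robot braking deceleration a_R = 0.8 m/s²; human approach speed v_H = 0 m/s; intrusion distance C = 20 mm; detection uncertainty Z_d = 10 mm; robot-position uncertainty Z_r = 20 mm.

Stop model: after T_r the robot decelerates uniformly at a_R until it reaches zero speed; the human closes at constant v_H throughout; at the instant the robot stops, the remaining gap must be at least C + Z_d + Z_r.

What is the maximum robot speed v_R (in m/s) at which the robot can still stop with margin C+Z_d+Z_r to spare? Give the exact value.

v_R_max = 12/5 m/s = 2.4000 m/s

collect terms ⇒ (5/8)·v_R² + (1/5)·v_R + (-102/25) = 0
  disc = (1/5)² − 4·(5/8)·(-102/25) = 256/25 ; √disc = 16/5
  v_R = (−(1/5) + 16/5) / (2·(5/8)) = 12/5 m/s
check:
braking lasts T_s = (12/5)/(4/5) = 3.0000 s
robot covers v_R·T_r = 2.4000·0.2000 = 0.4800 m before braking
robot under decel: 2.4000²/(2·0.8000) = 3.6000 m
person approaches 0.0000·(0.2000+3.0000) = 0.0000 m
residual clearance needed = 0.0200+0.0100+0.0200 = 0.0500 m
sum ≈ 0.4800+3.6000+0.0000+0.0500 ≈ 4.1300 m = S ✓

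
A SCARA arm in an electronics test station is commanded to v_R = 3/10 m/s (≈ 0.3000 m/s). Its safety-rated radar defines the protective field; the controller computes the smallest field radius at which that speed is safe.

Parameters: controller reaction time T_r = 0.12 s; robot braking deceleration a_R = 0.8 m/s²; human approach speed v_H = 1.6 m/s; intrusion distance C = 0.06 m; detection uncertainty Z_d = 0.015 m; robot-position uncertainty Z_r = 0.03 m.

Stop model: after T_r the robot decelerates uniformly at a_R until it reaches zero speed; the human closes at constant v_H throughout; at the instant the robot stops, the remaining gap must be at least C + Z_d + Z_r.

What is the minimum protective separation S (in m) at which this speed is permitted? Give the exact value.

S_min = 3957/4000 m = 0.9892 m

T_s = v_R/a_R = (3/10)/(4/5) = 0.3750 s
robot covers v_R·T_r = 0.3000·0.1200 = 0.0360 m before braking
robot covers 0.3000·0.3750 − ½·0.8000·0.3750² = 0.0563 m while stopping
person approaches 1.6000·(0.1200+0.3750) = 0.7920 m
residual clearance needed = 0.0600+0.0150+0.0300 = 0.1050 m
S_min ≈ 0.0360+0.0563+0.7920+0.1050  ⇒  S_min = 3957/4000 m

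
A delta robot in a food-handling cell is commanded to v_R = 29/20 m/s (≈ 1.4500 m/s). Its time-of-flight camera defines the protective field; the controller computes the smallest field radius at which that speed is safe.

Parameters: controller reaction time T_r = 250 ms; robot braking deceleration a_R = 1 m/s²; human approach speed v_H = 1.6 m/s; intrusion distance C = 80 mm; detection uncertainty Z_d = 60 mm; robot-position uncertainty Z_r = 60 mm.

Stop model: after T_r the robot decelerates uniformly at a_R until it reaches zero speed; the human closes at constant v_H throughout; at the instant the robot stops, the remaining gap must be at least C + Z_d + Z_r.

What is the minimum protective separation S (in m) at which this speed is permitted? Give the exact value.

S_min = 3467/800 m = 4.3338 m

braking lasts T_s = (29/20)/1 = 1.4500 s
reaction-phase robot travel = 1.4500·0.2500 = 0.3625 m
robot covers 1.4500·1.4500 − ½·1.0000·1.4500² = 1.0513 m while stopping
human over T_r+T_s: 1.6000·(0.2500+1.4500) = 2.7200 m
margins: 0.0800+0.0600+0.0600 = 0.2000 m
S_min ≈ 0.3625+1.0513+2.7200+0.2000  ⇒  S_min = 3467/800 m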